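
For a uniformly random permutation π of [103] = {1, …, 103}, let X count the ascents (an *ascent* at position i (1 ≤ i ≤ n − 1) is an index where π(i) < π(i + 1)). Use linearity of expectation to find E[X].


Write X = Σ X_I over i = 1, …, 102, with X_I the indicator of one ascent.
There are 102 indicators.
For each fixed i, the pair (π(i), π(i+1)) is a uniformly random ordered pair of distinct values from {1, …, 103}; by symmetry P[π(i) < π(i+1)] = 1/2.
By linearity: E[X] = 102 · (1/2) = (103 − 1) · (1/2) = 51 ≈ 51.000.

E[X] = 51 = 51.000.


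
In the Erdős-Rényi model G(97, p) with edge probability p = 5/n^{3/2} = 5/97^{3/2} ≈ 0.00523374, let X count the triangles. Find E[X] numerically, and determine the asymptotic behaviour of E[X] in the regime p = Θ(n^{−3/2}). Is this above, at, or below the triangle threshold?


Number of potential triangles: C(97, 3) = 147440.
Each occurs with probability p³ ≈ (0.00523374)³ ≈ 1.43363042e-07.
By linearity: E[X] = C(97, 3)·p³ ≈ 147440 · 1.43363042e-07 ≈ 0.021137.
Since α = 3/2 > 1, p = c/n^{3/2} = o(1/n) is below the triangle threshold p ~ 1/n. Asymptotically E[X] ~ (c³/6)·n^{3(1−α)} = (5³/6)·n^{-1.5} → 0, so by Markov's inequality G has no triangles w.h.p.

E[X] ≈ 0.021137; in regime p = Θ(1/n^{3/2}) E[X] tends to 0 (below the triangle threshold p ~ 1/n).


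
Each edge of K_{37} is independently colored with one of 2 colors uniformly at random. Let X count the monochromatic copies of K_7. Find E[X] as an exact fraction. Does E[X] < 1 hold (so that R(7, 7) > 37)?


E[X] = C(37, 7) · 2^{1 − 21} = 10295472 · 2^{−20} = 10295472/1048576.
As a reduced fraction: E[X] = 643467/65536 ≈ 9.819.
Is E[X] < 1? NO.
Since E[X] ≥ 1, the first-moment bound is inconclusive at n = 37; it does NOT by itself certify R(7, 7) > 37.

E[X] = 643467/65536 ≈ 9.819; E[X] ≥ 1; first-moment method inconclusive here.


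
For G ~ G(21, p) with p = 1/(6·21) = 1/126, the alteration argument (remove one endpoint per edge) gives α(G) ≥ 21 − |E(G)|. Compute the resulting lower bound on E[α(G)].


E[|E(G)|] = C(21, 2)·p = 210 · (1/126) = 5/3.
E[α(G)] ≥ n − E[|E(G)|] = 21 − 5/3 = 58/3.
Numerically: ≈ 19.333.
(This is only a lower bound; the true E[α(G)] may be larger.)

E[α(G)] ≥ 58/3 ≈ 19.333.


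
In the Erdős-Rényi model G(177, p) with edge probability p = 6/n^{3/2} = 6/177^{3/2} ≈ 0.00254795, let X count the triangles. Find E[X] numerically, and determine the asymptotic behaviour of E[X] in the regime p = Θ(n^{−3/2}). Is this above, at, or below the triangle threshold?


Number of potential triangles: C(177, 3) = 908600.
Each occurs with probability p³ ≈ (0.00254795)³ ≈ 1.65414681e-08.
By linearity: E[X] = C(177, 3)·p³ ≈ 908600 · 1.65414681e-08 ≈ 0.015030.
Since α = 3/2 > 1, p = c/n^{3/2} = o(1/n) is below the triangle threshold p ~ 1/n. Asymptotically E[X] ~ (c³/6)·n^{3(1−α)} = (6³/6)·n^{-1.5} → 0, so by Markov's inequality G has no triangles w.h.p.

E[X] ≈ 0.015030; in regime p = Θ(1/n^{3/2}) E[X] tends to 0 (below the triangle threshold p ~ 1/n).


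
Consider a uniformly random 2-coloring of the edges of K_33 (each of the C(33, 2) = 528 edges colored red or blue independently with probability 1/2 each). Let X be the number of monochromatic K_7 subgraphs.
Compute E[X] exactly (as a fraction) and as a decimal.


Let X = Σ_S X_S over the C(33, 7) = 4272048 subsets S of size 7, where X_S = 1 if the K_7 on S is monochromatic.
For a fixed S, the K_7 on S has C(7, 2) = 21 edges. P[all 21 edges red] = (1/2)^21, and likewise for blue, so P[monochromatic] = 2·(1/2)^21 = 2^{1 − 21} = 1/1048576.
By linearity of expectation: E[X] = C(33, 7) · 2^{1 − 21} = 4272048 · 1/1048576 = 267003/65536.
Numerically: E[X] ≈ 4.074.

E[X] = C(33,7)·2^(1−C(7,2)) = 267003/65536 ≈ 4.074.


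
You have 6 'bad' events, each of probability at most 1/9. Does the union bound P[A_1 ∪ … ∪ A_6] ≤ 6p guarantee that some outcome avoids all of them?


Union bound: P[∪_{i=1}^{6} A_i] ≤ Σ_i P[A_i] ≤ 6·p = 6·(1/9) = 2/3.
Numerically: 2/3 ≈ 0.666667.
Is 2/3 < 1? YES.
Since P[∪ A_i] ≤ 2/3 < 1, the complement has P[∩ A_i^c] ≥ 1 − 2/3 = 1/3 > 0, so some outcome avoids every A_i.

6·p = 2/3 ≈ 0.666667; existence CERTIFIED by the union bound.


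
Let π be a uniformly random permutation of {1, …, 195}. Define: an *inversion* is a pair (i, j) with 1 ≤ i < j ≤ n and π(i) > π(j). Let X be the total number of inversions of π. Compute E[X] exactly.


Write X = Σ X_I over the C(195, 2) = 18915 pairs i < j, with X_I the indicator of one inversion.
There are 18915 indicators.
For each fixed pair i < j, the values π(i) and π(j) are two distinct elements of {1, …, 195} in uniformly random order; by symmetry P[π(i) > π(j)] = 1/2.
By linearity: E[X] = 18915 · (1/2) = C(195, 2) · (1/2) = 18915/2 = 18915/2 ≈ 9457.50000.

E[X] = 18915/2 = 9457.50000.


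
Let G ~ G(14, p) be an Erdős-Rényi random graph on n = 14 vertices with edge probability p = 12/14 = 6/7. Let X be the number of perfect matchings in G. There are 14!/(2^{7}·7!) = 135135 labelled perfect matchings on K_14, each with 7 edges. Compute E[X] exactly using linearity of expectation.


K_14 has 14!/(2^{7}·7!) = 135135 labelled perfect matchings.
For each such perfect matching H, let X_H = 1 if all 7 edges of H are present in G. Then P[X_H = 1] = p^{7} = (6/7)^{7} = 279936/823543.
By linearity: E[X] = Σ_H E[X_H] = 135135 · p^{7} = 135135 · 279936/823543 = 5404164480/117649.
Numerically: E[X] ≈ 4.593e+04.

E[X] = 135135 · (6/7)^{7} = 5404164480/117649 ≈ 4.593e+04.


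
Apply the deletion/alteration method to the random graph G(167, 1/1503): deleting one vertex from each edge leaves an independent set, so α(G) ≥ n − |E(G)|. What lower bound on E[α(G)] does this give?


E[|E(G)|] = C(167, 2)·p = 13861 · (1/1503) = 83/9.
E[α(G)] ≥ n − E[|E(G)|] = 167 − 83/9 = 1420/9.
Numerically: ≈ 157.778.
(This is only a lower bound; the true E[α(G)] may be larger.)

E[α(G)] ≥ 1420/9 ≈ 157.778.


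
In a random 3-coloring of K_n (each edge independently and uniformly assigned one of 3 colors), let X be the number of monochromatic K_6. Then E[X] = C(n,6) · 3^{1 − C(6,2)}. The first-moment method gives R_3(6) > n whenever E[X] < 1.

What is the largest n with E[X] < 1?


We need C(n, 6) · 3^{1 − 15} < 1, i.e. C(n, 6) < 3^{15 − 1} = 4782969.
Check values of n near the boundary:
  n = 39: C(39, 6) = 3262623; 3262623 < 4782969? YES
  n = 40: C(40, 6) = 3838380; 3838380 < 4782969? YES
  n = 41: C(41, 6) = 4496388; 4496388 < 4782969? YES
  n = 42: C(42, 6) = 5245786; 5245786 < 4782969? NO
The largest n with C(n, 6) < 4782969 is n = 41 (where E[X] = 1498796/1594323 ≈ 0.94008). Hence R_3(6) > 41, i.e. R_3(6) ≥ 42.

Largest n = 41; hence R_3(6) > 41.


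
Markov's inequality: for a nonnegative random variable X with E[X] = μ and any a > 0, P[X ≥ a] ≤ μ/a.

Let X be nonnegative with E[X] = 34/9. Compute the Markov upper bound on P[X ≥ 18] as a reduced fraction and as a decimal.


μ = E[X] = 34/9, a = 18.
Markov: P[X ≥ 18] ≤ μ/a = (34/9)/18 = 17/81.
Numerically: ≈ 0.210.
(Since a = 18 > μ = 3.778, the bound 17/81 is < 1 and informative.)

P[X ≥ 18] ≤ 17/81 ≈ 0.210.


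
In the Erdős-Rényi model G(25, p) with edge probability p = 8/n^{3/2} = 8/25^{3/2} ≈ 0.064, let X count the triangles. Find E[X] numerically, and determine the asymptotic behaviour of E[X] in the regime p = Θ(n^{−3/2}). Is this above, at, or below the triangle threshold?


Number of potential triangles: C(25, 3) = 2300.
Each occurs with probability p³ ≈ (0.064)³ ≈ 2.6214400e-04.
By linearity: E[X] = C(25, 3)·p³ ≈ 2300 · 2.6214400e-04 ≈ 0.60293.
Since α = 3/2 > 1, p = c/n^{3/2} = o(1/n) is below the triangle threshold p ~ 1/n. Asymptotically E[X] ~ (c³/6)·n^{3(1−α)} = (8³/6)·n^{-1.5} → 0, so by Markov's inequality G has no triangles w.h.p.

E[X] ≈ 0.60293; in regime p = Θ(1/n^{3/2}) E[X] tends to 0 (below the triangle threshold p ~ 1/n).


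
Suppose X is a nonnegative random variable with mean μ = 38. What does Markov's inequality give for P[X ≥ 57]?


μ = E[X] = 38, a = 57.
Markov: P[X ≥ 57] ≤ μ/a = (38)/57 = 2/3.
Numerically: ≈ 0.667.
(Since a = 57 > μ = 38.000, the bound 2/3 is < 1 and informative.)

P[X ≥ 57] ≤ 2/3 ≈ 0.667.


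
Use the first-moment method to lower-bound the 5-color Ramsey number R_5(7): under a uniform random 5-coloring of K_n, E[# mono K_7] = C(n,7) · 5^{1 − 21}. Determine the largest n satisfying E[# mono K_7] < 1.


We need C(n, 7) · 5^{1 − 21} < 1, i.e. C(n, 7) < 5^{21 − 1} = 95367431640625.
Check values of n near the boundary:
  n = 336: C(336, 7) = 90079147136880; 90079147136880 < 95367431640625? YES
  n = 337: C(337, 7) = 91989916924632; 91989916924632 < 95367431640625? YES
  n = 338: C(338, 7) = 93935323022736; 93935323022736 < 95367431640625? YES
  n = 339: C(339, 7) = 95915887062372; 95915887062372 < 95367431640625? NO
  n = 340: C(340, 7) = 97932136940560; 97932136940560 < 95367431640625? NO
The largest n with C(n, 7) < 95367431640625 is n = 338 (where E[X] = 93935323022736/95367431640625 ≈ 0.985). Hence R_5(7) > 338, i.e. R_5(7) ≥ 339.

Largest n = 338; hence R_5(7) > 338.


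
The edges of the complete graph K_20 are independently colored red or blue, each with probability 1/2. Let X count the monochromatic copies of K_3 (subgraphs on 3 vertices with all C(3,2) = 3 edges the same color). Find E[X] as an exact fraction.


Let X = Σ_S X_S over the C(20, 3) = 1140 subsets S of size 3, where X_S = 1 if the K_3 on S is monochromatic.
For a fixed S, the K_3 on S has C(3, 2) = 3 edges. P[all 3 edges red] = (1/2)^3, and likewise for blue, so P[monochromatic] = 2·(1/2)^3 = 2^{1 − 3} = 1/4.
By linearity: E[X] = C(20, 3) · 2^{1 − 3} = 1140 · 1/4 = 285.
Numerically: E[X] ≈ 285.0000.

E[X] = C(20,3)·2^(1−C(3,2)) = 285 ≈ 285.0000.


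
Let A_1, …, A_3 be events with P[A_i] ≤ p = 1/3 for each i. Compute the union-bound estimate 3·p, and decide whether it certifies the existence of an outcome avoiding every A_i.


Union bound: P[∪_{i=1}^{3} A_i] ≤ Σ_i P[A_i] ≤ 3·p = 3·(1/3) = 1.
Numerically: 1 ≈ 1.0000.
Is 1 < 1? NO.
Since the bound 1 is ≥ 1, the union bound is uninformative here; it does NOT by itself certify existence.

3·p = 1 ≈ 1.0000; existence NOT certified by the union bound.


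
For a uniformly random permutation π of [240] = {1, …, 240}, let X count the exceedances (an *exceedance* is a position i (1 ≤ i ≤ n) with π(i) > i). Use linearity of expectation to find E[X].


Write X = Σ_{i=1}^{240} X_i, where X_i = 1_{π(i) > i}.
For each fixed i, π(i) is uniform over {1, …, 240} (marginal of a uniform permutation), so P[π(i) > i] = (n − i)/n. Summing: Σ_{i=1}^{240} (n − i)/n = (0 + 1 + … + 239)/240 = 240(240 − 1)/(2·240) = (240 − 1)/2.
Hence E[X] = Σ_{i=1}^{240} (240 − i)/240 = 239/2 ≈ 119.500000.

E[X] = 239/2 = 119.500000.


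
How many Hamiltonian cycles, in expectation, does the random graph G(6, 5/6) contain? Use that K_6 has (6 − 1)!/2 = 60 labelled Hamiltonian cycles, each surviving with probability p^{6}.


K_6 has (6 − 1)!/2 = 60 labelled Hamiltonian cycles.
For each such Hamiltonian cycle H, let X_H = 1 if all 6 edges of H are present in G. Then P[X_H = 1] = p^{6} = (5/6)^{6} = 15625/46656.
By linearity: E[X] = Σ_H E[X_H] = 60 · p^{6} = 60 · 15625/46656 = 78125/3888.
Numerically: E[X] ≈ 20.094.

E[X] = 60 · (5/6)^{6} = 78125/3888 ≈ 20.094.


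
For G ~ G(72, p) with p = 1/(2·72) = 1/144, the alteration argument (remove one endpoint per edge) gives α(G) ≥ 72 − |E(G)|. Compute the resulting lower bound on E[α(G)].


E[|E(G)|] = C(72, 2)·p = 2556 · (1/144) = 71/4.
E[α(G)] ≥ n − E[|E(G)|] = 72 − 71/4 = 217/4.
Numerically: ≈ 54.25000.
(This is only a lower bound; the true E[α(G)] may be larger.)

E[α(G)] ≥ 217/4 ≈ 54.25000.


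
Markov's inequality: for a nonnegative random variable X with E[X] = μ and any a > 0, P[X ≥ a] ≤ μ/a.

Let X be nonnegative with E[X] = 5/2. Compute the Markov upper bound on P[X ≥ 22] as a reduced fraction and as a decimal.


μ = E[X] = 5/2, a = 22.
Markov: P[X ≥ 22] ≤ μ/a = (5/2)/22 = 5/44.
Numerically: ≈ 0.114.
(Since a = 22 > μ = 2.500, the bound 5/44 is < 1 and informative.)

P[X ≥ 22] ≤ 5/44 ≈ 0.114.


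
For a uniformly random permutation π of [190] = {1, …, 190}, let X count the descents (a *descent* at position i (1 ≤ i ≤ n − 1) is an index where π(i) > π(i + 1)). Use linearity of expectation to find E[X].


Write X = Σ X_I over i = 1, …, 189, with X_I the indicator of one descent.
There are 189 indicators.
For each fixed i, the pair (π(i), π(i+1)) is a uniformly random ordered pair of distinct values from {1, …, 190}; by symmetry P[π(i) > π(i+1)] = 1/2.
By linearity: E[X] = 189 · (1/2) = (190 − 1) · (1/2) = 189/2 ≈ 94.500.

E[X] = 189/2 = 94.500.


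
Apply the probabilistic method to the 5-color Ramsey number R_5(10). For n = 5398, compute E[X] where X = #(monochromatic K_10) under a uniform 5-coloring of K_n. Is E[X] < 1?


E[X] = C(5398, 10) · 5^{1 − 45} = 5740413564134635387185954535766 · 5^{−44} = 5740413564134635387185954535766/5684341886080801486968994140625.
As a reduced fraction: E[X] = 5740413564134635387185954535766/5684341886080801486968994140625 ≈ 1.0099.
Is E[X] < 1? NO.
Since E[X] ≥ 1, the first-moment bound is inconclusive at n = 5398; it does NOT by itself certify R_5(10) > 5398.

E[X] = 5740413564134635387185954535766/5684341886080801486968994140625 ≈ 1.0099; E[X] ≥ 1; first-moment method inconclusive here.


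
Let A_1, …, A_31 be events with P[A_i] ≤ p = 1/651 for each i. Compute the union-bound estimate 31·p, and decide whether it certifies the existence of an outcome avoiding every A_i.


Union bound: P[∪_{i=1}^{31} A_i] ≤ Σ_i P[A_i] ≤ 31·p = 31·(1/651) = 1/21.
Numerically: 1/21 ≈ 0.0476190.
Is 1/21 < 1? YES.
Since P[∪ A_i] ≤ 1/21 < 1, the complement has P[∩ A_i^c] ≥ 1 − 1/21 = 20/21 > 0, so some outcome avoids every A_i.

31·p = 1/21 ≈ 0.0476190; existence CERTIFIED by the union bound.


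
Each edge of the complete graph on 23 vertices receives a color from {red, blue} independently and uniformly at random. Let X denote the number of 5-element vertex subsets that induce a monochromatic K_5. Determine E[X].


Let X = Σ_S X_S over the C(23, 5) = 33649 subsets S of size 5, where X_S = 1 if the K_5 on S is monochromatic.
For a fixed S, the K_5 on S has C(5, 2) = 10 edges. P[all 10 edges red] = (1/2)^10, and likewise for blue, so P[monochromatic] = 2·(1/2)^10 = 2^{1 − 10} = 1/512.
Summing: E[X] = C(23, 5) · 2^{1 − 10} = 33649 · 1/512 = 33649/512.
Numerically: E[X] ≈ 65.721.

E[X] = C(23,5)·2^(1−C(5,2)) = 33649/512 ≈ 65.721.


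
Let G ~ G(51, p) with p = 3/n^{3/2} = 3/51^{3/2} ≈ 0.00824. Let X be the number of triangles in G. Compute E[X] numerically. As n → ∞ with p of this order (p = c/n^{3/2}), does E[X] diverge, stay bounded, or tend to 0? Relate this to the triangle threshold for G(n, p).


Number of potential triangles: C(51, 3) = 20825.
Each occurs with probability p³ ≈ (0.00824)³ ≈ 5.58853e-07.
By linearity: E[X] = C(51, 3)·p³ ≈ 20825 · 5.58853e-07 ≈ 0.012.
Since α = 3/2 > 1, p = c/n^{3/2} = o(1/n) is below the triangle threshold p ~ 1/n. Asymptotically E[X] ~ (c³/6)·n^{3(1−α)} = (3³/6)·n^{-1.5} → 0, so by Markov's inequality G has no triangles w.h.p.

E[X] ≈ 0.012; in regime p = Θ(1/n^{3/2}) E[X] tends to 0 (below the triangle threshold p ~ 1/n).


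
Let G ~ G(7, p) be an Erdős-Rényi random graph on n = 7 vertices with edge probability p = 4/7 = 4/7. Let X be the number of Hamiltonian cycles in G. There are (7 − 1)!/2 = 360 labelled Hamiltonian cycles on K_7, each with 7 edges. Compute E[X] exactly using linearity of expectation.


K_7 has (7 − 1)!/2 = 360 labelled Hamiltonian cycles.
For each such Hamiltonian cycle H, let X_H = 1 if all 7 edges of H are present in G. Then P[X_H = 1] = p^{7} = (4/7)^{7} = 16384/823543.
By linearity of expectation: E[X] = Σ_H E[X_H] = 360 · p^{7} = 360 · 16384/823543 = 5898240/823543.
Numerically: E[X] ≈ 7.16203.

E[X] = 360 · (4/7)^{7} = 5898240/823543 ≈ 7.16203.


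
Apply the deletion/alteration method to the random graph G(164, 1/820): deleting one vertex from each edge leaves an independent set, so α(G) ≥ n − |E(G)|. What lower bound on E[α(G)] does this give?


E[|E(G)|] = C(164, 2)·p = 13366 · (1/820) = 163/10.
E[α(G)] ≥ n − E[|E(G)|] = 164 − 163/10 = 1477/10.
Numerically: ≈ 147.700000.
(This is only a lower bound; the true E[α(G)] may be larger.)

E[α(G)] ≥ 1477/10 ≈ 147.700000.


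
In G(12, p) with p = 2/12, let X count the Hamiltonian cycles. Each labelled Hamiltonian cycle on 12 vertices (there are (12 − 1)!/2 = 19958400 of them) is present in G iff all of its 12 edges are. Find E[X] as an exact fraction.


K_12 has (12 − 1)!/2 = 19958400 labelled Hamiltonian cycles.
For each such Hamiltonian cycle H, let X_H = 1 if all 12 edges of H are present in G. Then P[X_H = 1] = p^{12} = (1/6)^{12} = 1/2176782336.
Summing the indicators: E[X] = Σ_H E[X_H] = 19958400 · p^{12} = 19958400 · 1/2176782336 = 1925/209952.
Numerically: E[X] ≈ 0.0091688.

E[X] = 19958400 · (1/6)^{12} = 1925/209952 ≈ 0.0091688.


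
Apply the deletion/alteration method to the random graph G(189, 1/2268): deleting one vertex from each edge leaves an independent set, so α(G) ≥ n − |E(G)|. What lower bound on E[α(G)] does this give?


E[|E(G)|] = C(189, 2)·p = 17766 · (1/2268) = 47/6.
E[α(G)] ≥ n − E[|E(G)|] = 189 − 47/6 = 1087/6.
Numerically: ≈ 181.167.
(This is only a lower bound; the true E[α(G)] may be larger.)

E[α(G)] ≥ 1087/6 ≈ 181.167.


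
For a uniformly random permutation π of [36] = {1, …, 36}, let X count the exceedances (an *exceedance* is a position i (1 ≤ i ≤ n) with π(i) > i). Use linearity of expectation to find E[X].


Write X = Σ_{i=1}^{36} X_i, where X_i = 1_{π(i) > i}.
For each fixed i, π(i) is uniform over {1, …, 36} (marginal of a uniform permutation), so P[π(i) > i] = (n − i)/n. Summing: Σ_{i=1}^{36} (n − i)/n = (0 + 1 + … + 35)/36 = 36(36 − 1)/(2·36) = (36 − 1)/2.
Hence E[X] = Σ_{i=1}^{36} (36 − i)/36 = 35/2 ≈ 17.500.

E[X] = 35/2 = 17.500.


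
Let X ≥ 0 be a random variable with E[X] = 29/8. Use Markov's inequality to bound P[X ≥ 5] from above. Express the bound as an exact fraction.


μ = E[X] = 29/8, a = 5.
Markov: P[X ≥ 5] ≤ μ/a = (29/8)/5 = 29/40.
Numerically: ≈ 0.725000.
(Since a = 5 > μ = 3.625000, the bound 29/40 is < 1 and informative.)

P[X ≥ 5] ≤ 29/40 ≈ 0.725000.


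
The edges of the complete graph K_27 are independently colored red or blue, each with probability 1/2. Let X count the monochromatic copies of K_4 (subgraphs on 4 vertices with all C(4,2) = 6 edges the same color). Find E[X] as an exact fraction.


Let X = Σ_S X_S over the C(27, 4) = 17550 subsets S of size 4, where X_S = 1 if the K_4 on S is monochromatic.
For a fixed S, the K_4 on S has C(4, 2) = 6 edges. P[all 6 edges red] = (1/2)^6, and likewise for blue, so P[monochromatic] = 2·(1/2)^6 = 2^{1 − 6} = 1/32.
By linearity: E[X] = C(27, 4) · 2^{1 − 6} = 17550 · 1/32 = 8775/16.
Numerically: E[X] ≈ 548.438.

E[X] = C(27,4)·2^(1−C(4,2)) = 8775/16 ≈ 548.438.


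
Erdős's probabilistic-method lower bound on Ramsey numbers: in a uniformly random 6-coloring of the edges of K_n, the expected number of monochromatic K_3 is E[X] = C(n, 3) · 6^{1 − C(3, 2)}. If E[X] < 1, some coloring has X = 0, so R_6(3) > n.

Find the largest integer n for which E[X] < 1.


We need C(n, 3) · 6^{1 − 3} < 1, i.e. C(n, 3) < 6^{3 − 1} = 36.
Check values of n near the boundary:
  n = 3: C(3, 3) = 1; 1 < 36? YES
  n = 4: C(4, 3) = 4; 4 < 36? YES
  n = 5: C(5, 3) = 10; 10 < 36? YES
  n = 6: C(6, 3) = 20; 20 < 36? YES
  n = 7: C(7, 3) = 35; 35 < 36? YES
  n = 8: C(8, 3) = 56; 56 < 36? NO
  n = 9: C(9, 3) = 84; 84 < 36? NO
The largest n with C(n, 3) < 36 is n = 7 (where E[X] = 35/36 ≈ 0.9722222). Hence R_6(3) > 7, i.e. R_6(3) ≥ 8.

Largest n = 7; hence R_6(3) > 7.


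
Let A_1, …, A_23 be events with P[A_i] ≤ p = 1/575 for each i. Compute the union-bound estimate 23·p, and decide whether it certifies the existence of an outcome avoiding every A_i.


Union bound: P[∪_{i=1}^{23} A_i] ≤ Σ_i P[A_i] ≤ 23·p = 23·(1/575) = 1/25.
Numerically: 1/25 ≈ 0.040.
Is 1/25 < 1? YES.
Since P[∪ A_i] ≤ 1/25 < 1, the complement has P[∩ A_i^c] ≥ 1 − 1/25 = 24/25 > 0, so some outcome avoids every A_i.

23·p = 1/25 ≈ 0.040; existence CERTIFIED by the union bound.


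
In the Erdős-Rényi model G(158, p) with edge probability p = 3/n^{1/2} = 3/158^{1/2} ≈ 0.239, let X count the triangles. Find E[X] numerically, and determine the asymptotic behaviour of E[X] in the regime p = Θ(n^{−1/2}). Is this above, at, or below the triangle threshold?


Number of potential triangles: C(158, 3) = 644956.
Each occurs with probability p³ ≈ (0.239)³ ≈ 1.35950e-02.
By linearity: E[X] = C(158, 3)·p³ ≈ 644956 · 1.35950e-02 ≈ 8768.155.
Since α = 1/2 < 1, p = c/n^{1/2} ≫ 1/n is above the triangle threshold p ~ 1/n. Asymptotically E[X] ~ (c³/6)·n^{3(1−α)} = (3³/6)·n^{1.5} → ∞; triangles are abundant w.h.p.

E[X] ≈ 8768.155; in regime p = Θ(1/n^{1/2}) E[X] diverges (above the triangle threshold p ~ 1/n).


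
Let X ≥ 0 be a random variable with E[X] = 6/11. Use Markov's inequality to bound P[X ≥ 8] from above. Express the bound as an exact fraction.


μ = E[X] = 6/11, a = 8.
Markov: P[X ≥ 8] ≤ μ/a = (6/11)/8 = 3/44.
Numerically: ≈ 0.068182.
(Since a = 8 > μ = 0.545455, the bound 3/44 is < 1 and informative.)

P[X ≥ 8] ≤ 3/44 ≈ 0.068182.


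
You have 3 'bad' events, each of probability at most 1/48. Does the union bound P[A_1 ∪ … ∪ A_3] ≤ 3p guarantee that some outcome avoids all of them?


Union bound: P[∪_{i=1}^{3} A_i] ≤ Σ_i P[A_i] ≤ 3·p = 3·(1/48) = 1/16.
Numerically: 1/16 ≈ 0.062500.
Is 1/16 < 1? YES.
Since P[∪ A_i] ≤ 1/16 < 1, the complement has P[∩ A_i^c] ≥ 1 − 1/16 = 15/16 > 0, so some outcome avoids every A_i.

3·p = 1/16 ≈ 0.062500; existence CERTIFIED by the union bound.


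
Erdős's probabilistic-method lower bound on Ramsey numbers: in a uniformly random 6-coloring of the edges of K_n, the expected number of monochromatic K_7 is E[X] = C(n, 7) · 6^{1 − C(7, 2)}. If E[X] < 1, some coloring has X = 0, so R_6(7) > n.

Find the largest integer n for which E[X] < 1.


We need C(n, 7) · 6^{1 − 21} < 1, i.e. C(n, 7) < 6^{21 − 1} = 3656158440062976.
Check values of n near the boundary:
  n = 565: C(565, 7) = 3513212521235560; 3513212521235560 < 3656158440062976? YES
  n = 566: C(566, 7) = 3557206237959440; 3557206237959440 < 3656158440062976? YES
  n = 567: C(567, 7) = 3601671315933933; 3601671315933933 < 3656158440062976? YES
  n = 568: C(568, 7) = 3646611956239704; 3646611956239704 < 3656158440062976? YES
  n = 569: C(569, 7) = 3692032389858348; 3692032389858348 < 3656158440062976? NO
The largest n with C(n, 7) < 3656158440062976 is n = 568 (where E[X] = 16882462760369/16926659444736 ≈ 0.99739). Hence R_6(7) > 568, i.e. R_6(7) ≥ 569.

Largest n = 568; hence R_6(7) > 568.


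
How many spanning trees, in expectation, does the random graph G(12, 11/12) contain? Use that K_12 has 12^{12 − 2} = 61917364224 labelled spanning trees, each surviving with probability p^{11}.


K_12 has 12^{12 − 2} = 61917364224 labelled spanning trees.
For each such spanning tree H, let X_H = 1 if all 11 edges of H are present in G. Then P[X_H = 1] = p^{11} = (11/12)^{11} = 285311670611/743008370688.
By linearity: E[X] = Σ_H E[X_H] = 61917364224 · p^{11} = 61917364224 · 285311670611/743008370688 = 285311670611/12.
Numerically: E[X] ≈ 2.38e+10.

E[X] = 61917364224 · (11/12)^{11} = 285311670611/12 ≈ 2.38e+10.


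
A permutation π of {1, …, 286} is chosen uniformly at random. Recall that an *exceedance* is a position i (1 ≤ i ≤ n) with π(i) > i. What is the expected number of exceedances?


Write X = Σ_{i=1}^{286} X_i, where X_i = 1_{π(i) > i}.
For each fixed i, π(i) is uniform over {1, …, 286} (marginal of a uniform permutation), so P[π(i) > i] = (n − i)/n. Summing: Σ_{i=1}^{286} (n − i)/n = (0 + 1 + … + 285)/286 = 286(286 − 1)/(2·286) = (286 − 1)/2.
Hence E[X] = Σ_{i=1}^{286} (286 − i)/286 = 285/2 ≈ 142.50000.

E[X] = 285/2 = 142.50000.


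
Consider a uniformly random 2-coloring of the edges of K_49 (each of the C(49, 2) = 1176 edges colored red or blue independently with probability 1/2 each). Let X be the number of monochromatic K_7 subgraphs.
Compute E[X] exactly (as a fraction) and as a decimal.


Let X = Σ_S X_S over the C(49, 7) = 85900584 subsets S of size 7, where X_S = 1 if the K_7 on S is monochromatic.
For a fixed S, the K_7 on S has C(7, 2) = 21 edges. P[all 21 edges red] = (1/2)^21, and likewise for blue, so P[monochromatic] = 2·(1/2)^21 = 2^{1 − 21} = 1/1048576.
By linearity: E[X] = C(49, 7) · 2^{1 − 21} = 85900584 · 1/1048576 = 10737573/131072.
Numerically: E[X] ≈ 81.921.

E[X] = C(49,7)·2^(1−C(7,2)) = 10737573/131072 ≈ 81.921.


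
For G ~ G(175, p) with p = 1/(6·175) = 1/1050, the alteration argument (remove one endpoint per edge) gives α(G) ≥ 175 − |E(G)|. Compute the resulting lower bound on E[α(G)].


E[|E(G)|] = C(175, 2)·p = 15225 · (1/1050) = 29/2.
E[α(G)] ≥ n − E[|E(G)|] = 175 − 29/2 = 321/2.
Numerically: ≈ 160.50000.
(This is only a lower bound; the true E[α(G)] may be larger.)

E[α(G)] ≥ 321/2 ≈ 160.50000.


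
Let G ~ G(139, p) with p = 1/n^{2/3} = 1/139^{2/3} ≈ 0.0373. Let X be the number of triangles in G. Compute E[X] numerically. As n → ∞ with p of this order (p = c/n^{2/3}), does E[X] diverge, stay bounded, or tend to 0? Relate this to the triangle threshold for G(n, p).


Number of potential triangles: C(139, 3) = 437989.
Each occurs with probability p³ ≈ (0.0373)³ ≈ 5.17572e-05.
By linearity: E[X] = C(139, 3)·p³ ≈ 437989 · 5.17572e-05 ≈ 22.669.
Since α = 2/3 < 1, p = c/n^{2/3} ≫ 1/n is above the triangle threshold p ~ 1/n. Asymptotically E[X] ~ (c³/6)·n^{3(1−α)} = (1³/6)·n^{1} → ∞; triangles are abundant w.h.p.

E[X] ≈ 22.669; in regime p = Θ(1/n^{2/3}) E[X] diverges (above the triangle threshold p ~ 1/n).


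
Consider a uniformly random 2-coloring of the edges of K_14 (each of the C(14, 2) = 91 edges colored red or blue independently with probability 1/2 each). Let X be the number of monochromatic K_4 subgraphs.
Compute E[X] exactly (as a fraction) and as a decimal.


Let X = Σ_S X_S over the C(14, 4) = 1001 subsets S of size 4, where X_S = 1 if the K_4 on S is monochromatic.
For a fixed S, the K_4 on S has C(4, 2) = 6 edges. P[all 6 edges red] = (1/2)^6, and likewise for blue, so P[monochromatic] = 2·(1/2)^6 = 2^{1 − 6} = 1/32.
By linearity of expectation: E[X] = C(14, 4) · 2^{1 − 6} = 1001 · 1/32 = 1001/32.
Numerically: E[X] ≈ 31.2812.

E[X] = C(14,4)·2^(1−C(4,2)) = 1001/32 ≈ 31.2812.


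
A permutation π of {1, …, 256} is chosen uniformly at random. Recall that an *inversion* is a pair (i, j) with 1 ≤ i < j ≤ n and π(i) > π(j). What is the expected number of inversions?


Write X = Σ X_I over the C(256, 2) = 32640 pairs i < j, with X_I the indicator of one inversion.
There are 32640 indicators.
For each fixed pair i < j, the values π(i) and π(j) are two distinct elements of {1, …, 256} in uniformly random order; by symmetry P[π(i) > π(j)] = 1/2.
By linearity: E[X] = 32640 · (1/2) = C(256, 2) · (1/2) = 32640/2 = 16320 ≈ 16320.000.

E[X] = 16320 = 16320.000.


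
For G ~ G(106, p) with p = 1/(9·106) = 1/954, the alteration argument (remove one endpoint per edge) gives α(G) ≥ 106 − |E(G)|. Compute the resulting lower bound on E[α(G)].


E[|E(G)|] = C(106, 2)·p = 5565 · (1/954) = 35/6.
E[α(G)] ≥ n − E[|E(G)|] = 106 − 35/6 = 601/6.
Numerically: ≈ 100.166667.
(This is only a lower bound; the true E[α(G)] may be larger.)

E[α(G)] ≥ 601/6 ≈ 100.166667.


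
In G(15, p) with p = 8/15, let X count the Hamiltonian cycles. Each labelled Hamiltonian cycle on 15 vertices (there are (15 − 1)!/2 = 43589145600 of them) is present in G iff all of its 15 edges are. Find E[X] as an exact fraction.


K_15 has (15 − 1)!/2 = 43589145600 labelled Hamiltonian cycles.
For each such Hamiltonian cycle H, let X_H = 1 if all 15 edges of H are present in G. Then P[X_H = 1] = p^{15} = (8/15)^{15} = 35184372088832/437893890380859375.
By linearity of expectation: E[X] = Σ_H E[X_H] = 43589145600 · p^{15} = 43589145600 · 35184372088832/437893890380859375 = 252453780711880523776/72081298828125.
Numerically: E[X] ≈ 3.5023e+06.

E[X] = 43589145600 · (8/15)^{15} = 252453780711880523776/72081298828125 ≈ 3.5023e+06.


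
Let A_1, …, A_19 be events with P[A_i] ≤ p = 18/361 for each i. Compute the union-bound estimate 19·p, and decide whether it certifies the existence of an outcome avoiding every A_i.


Union bound: P[∪_{i=1}^{19} A_i] ≤ Σ_i P[A_i] ≤ 19·p = 19·(18/361) = 18/19.
Numerically: 18/19 ≈ 0.947.
Is 18/19 < 1? YES.
Since P[∪ A_i] ≤ 18/19 < 1, the complement has P[∩ A_i^c] ≥ 1 − 18/19 = 1/19 > 0, so some outcome avoids every A_i.

19·p = 18/19 ≈ 0.947; existence CERTIFIED by the union bound.


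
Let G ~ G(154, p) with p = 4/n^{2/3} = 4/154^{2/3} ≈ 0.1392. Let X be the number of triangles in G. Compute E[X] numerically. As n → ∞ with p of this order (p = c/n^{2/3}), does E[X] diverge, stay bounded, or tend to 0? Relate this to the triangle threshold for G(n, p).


Number of potential triangles: C(154, 3) = 596904.
Each occurs with probability p³ ≈ (0.1392)³ ≈ 2.698600e-03.
By linearity: E[X] = C(154, 3)·p³ ≈ 596904 · 2.698600e-03 ≈ 1610.8052.
Since α = 2/3 < 1, p = c/n^{2/3} ≫ 1/n is above the triangle threshold p ~ 1/n. Asymptotically E[X] ~ (c³/6)·n^{3(1−α)} = (4³/6)·n^{1} → ∞; triangles are abundant w.h.p.

E[X] ≈ 1610.8052; in regime p = Θ(1/n^{2/3}) E[X] diverges (above the triangle threshold p ~ 1/n).


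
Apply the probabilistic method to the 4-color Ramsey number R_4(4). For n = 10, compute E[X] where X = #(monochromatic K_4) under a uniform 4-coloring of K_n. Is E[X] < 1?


E[X] = C(10, 4) · 4^{1 − 6} = 210 · 4^{−5} = 210/1024.
As a reduced fraction: E[X] = 105/512 ≈ 0.2050781.
Is E[X] < 1? YES.
Since E[X] < 1, there exists a 4-coloring of K_{10} with no monochromatic K_4; hence R_4(4) > 10.

E[X] = 105/512 ≈ 0.2050781; E[X] < 1, so R_4(4) > 10.


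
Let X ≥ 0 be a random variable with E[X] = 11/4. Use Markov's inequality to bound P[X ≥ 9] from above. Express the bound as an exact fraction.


μ = E[X] = 11/4, a = 9.
Markov: P[X ≥ 9] ≤ μ/a = (11/4)/9 = 11/36.
Numerically: ≈ 0.30556.
(Since a = 9 > μ = 2.75000, the bound 11/36 is < 1 and informative.)

P[X ≥ 9] ≤ 11/36 ≈ 0.30556.


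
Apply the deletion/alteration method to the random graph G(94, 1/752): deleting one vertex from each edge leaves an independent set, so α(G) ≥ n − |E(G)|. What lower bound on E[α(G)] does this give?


E[|E(G)|] = C(94, 2)·p = 4371 · (1/752) = 93/16.
E[α(G)] ≥ n − E[|E(G)|] = 94 − 93/16 = 1411/16.
Numerically: ≈ 88.187500.
(This is only a lower bound; the true E[α(G)] may be larger.)

E[α(G)] ≥ 1411/16 ≈ 88.187500.


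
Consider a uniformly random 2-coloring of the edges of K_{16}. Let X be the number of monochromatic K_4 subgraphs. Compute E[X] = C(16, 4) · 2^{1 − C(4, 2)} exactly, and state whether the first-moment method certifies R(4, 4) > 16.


E[X] = C(16, 4) · 2^{1 − 6} = 1820 · 2^{−5} = 1820/32.
As a reduced fraction: E[X] = 455/8 ≈ 56.8750000.
Is E[X] < 1? NO.
Since E[X] ≥ 1, the first-moment bound is inconclusive at n = 16; it does NOT by itself certify R(4, 4) > 16.

E[X] = 455/8 ≈ 56.8750000; E[X] ≥ 1; first-moment method inconclusive here.


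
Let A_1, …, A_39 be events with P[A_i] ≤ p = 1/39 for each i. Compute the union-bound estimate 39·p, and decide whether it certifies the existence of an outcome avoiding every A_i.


Union bound: P[∪_{i=1}^{39} A_i] ≤ Σ_i P[A_i] ≤ 39·p = 39·(1/39) = 1.
Numerically: 1 ≈ 1.000000.
Is 1 < 1? NO.
Since the bound 1 is ≥ 1, the union bound is uninformative here; it does NOT by itself certify existence.

39·p = 1 ≈ 1.000000; existence NOT certified by the union bound.


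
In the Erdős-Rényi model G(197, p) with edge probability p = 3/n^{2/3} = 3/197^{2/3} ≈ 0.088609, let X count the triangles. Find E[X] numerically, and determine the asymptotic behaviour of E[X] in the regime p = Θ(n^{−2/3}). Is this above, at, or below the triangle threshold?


Number of potential triangles: C(197, 3) = 1254890.
Each occurs with probability p³ ≈ (0.088609)³ ≈ 6.9571491e-04.
By linearity: E[X] = C(197, 3)·p³ ≈ 1254890 · 6.9571491e-04 ≈ 873.04569.
Since α = 2/3 < 1, p = c/n^{2/3} ≫ 1/n is above the triangle threshold p ~ 1/n. Asymptotically E[X] ~ (c³/6)·n^{3(1−α)} = (3³/6)·n^{1} → ∞; triangles are abundant w.h.p.

E[X] ≈ 873.04569; in regime p = Θ(1/n^{2/3}) E[X] diverges (above the triangle threshold p ~ 1/n).


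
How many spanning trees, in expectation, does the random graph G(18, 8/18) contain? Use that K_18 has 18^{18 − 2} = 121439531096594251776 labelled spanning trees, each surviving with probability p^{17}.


K_18 has 18^{18 − 2} = 121439531096594251776 labelled spanning trees.
For each such spanning tree H, let X_H = 1 if all 17 edges of H are present in G. Then P[X_H = 1] = p^{17} = (4/9)^{17} = 17179869184/16677181699666569.
Summing the indicators: E[X] = Σ_H E[X_H] = 121439531096594251776 · p^{17} = 121439531096594251776 · 17179869184/16677181699666569 = 1125899906842624/9.
Numerically: E[X] ≈ 1.251e+14.

E[X] = 121439531096594251776 · (4/9)^{17} = 1125899906842624/9 ≈ 1.251e+14.


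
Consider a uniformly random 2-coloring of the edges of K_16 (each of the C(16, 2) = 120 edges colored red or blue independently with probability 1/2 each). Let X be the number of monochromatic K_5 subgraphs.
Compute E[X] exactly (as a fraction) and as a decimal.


Let X = Σ_S X_S over the C(16, 5) = 4368 subsets S of size 5, where X_S = 1 if the K_5 on S is monochromatic.
For a fixed S, the K_5 on S has C(5, 2) = 10 edges. P[all 10 edges red] = (1/2)^10, and likewise for blue, so P[monochromatic] = 2·(1/2)^10 = 2^{1 − 10} = 1/512.
By linearity: E[X] = C(16, 5) · 2^{1 − 10} = 4368 · 1/512 = 273/32.
Numerically: E[X] ≈ 8.5312.

E[X] = C(16,5)·2^(1−C(5,2)) = 273/32 ≈ 8.5312.


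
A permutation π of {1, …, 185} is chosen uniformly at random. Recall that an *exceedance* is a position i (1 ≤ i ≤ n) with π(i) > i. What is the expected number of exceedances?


Write X = Σ_{i=1}^{185} X_i, where X_i = 1_{π(i) > i}.
For each fixed i, π(i) is uniform over {1, …, 185} (marginal of a uniform permutation), so P[π(i) > i] = (n − i)/n. Summing: Σ_{i=1}^{185} (n − i)/n = (0 + 1 + … + 184)/185 = 185(185 − 1)/(2·185) = (185 − 1)/2.
Hence E[X] = Σ_{i=1}^{185} (185 − i)/185 = 92 ≈ 92.0000.

E[X] = 92 = 92.0000.


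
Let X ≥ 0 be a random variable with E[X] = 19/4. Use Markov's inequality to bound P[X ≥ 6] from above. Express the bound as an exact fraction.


μ = E[X] = 19/4, a = 6.
Markov: P[X ≥ 6] ≤ μ/a = (19/4)/6 = 19/24.
Numerically: ≈ 0.792.
(Since a = 6 > μ = 4.750, the bound 19/24 is < 1 and informative.)

P[X ≥ 6] ≤ 19/24 ≈ 0.792.


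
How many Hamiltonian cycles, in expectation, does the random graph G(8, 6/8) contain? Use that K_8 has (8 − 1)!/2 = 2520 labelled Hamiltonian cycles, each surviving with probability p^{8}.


K_8 has (8 − 1)!/2 = 2520 labelled Hamiltonian cycles.
For each such Hamiltonian cycle H, let X_H = 1 if all 8 edges of H are present in G. Then P[X_H = 1] = p^{8} = (3/4)^{8} = 6561/65536.
Summing the indicators: E[X] = Σ_H E[X_H] = 2520 · p^{8} = 2520 · 6561/65536 = 2066715/8192.
Numerically: E[X] ≈ 252.3.

E[X] = 2520 · (3/4)^{8} = 2066715/8192 ≈ 252.3.


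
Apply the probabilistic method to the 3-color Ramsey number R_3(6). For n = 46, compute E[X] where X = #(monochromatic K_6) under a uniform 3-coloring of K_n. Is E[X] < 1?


E[X] = C(46, 6) · 3^{1 − 15} = 9366819 · 3^{−14} = 9366819/4782969.
As a reduced fraction: E[X] = 3122273/1594323 ≈ 1.958369.
Is E[X] < 1? NO.
Since E[X] ≥ 1, the first-moment bound is inconclusive at n = 46; it does NOT by itself certify R_3(6) > 46.

E[X] = 3122273/1594323 ≈ 1.958369; E[X] ≥ 1; first-moment method inconclusive here.


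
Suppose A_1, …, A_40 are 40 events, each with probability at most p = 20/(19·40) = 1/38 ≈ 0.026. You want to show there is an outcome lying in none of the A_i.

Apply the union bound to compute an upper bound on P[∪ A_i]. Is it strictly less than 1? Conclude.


Union bound: P[∪_{i=1}^{40} A_i] ≤ Σ_i P[A_i] ≤ 40·p = 40·(1/38) = 20/19.
Numerically: 20/19 ≈ 1.053.
Is 20/19 < 1? NO.
Since the bound 20/19 is ≥ 1, the union bound is uninformative here; it does NOT by itself certify existence.

40·p = 20/19 ≈ 1.053; existence NOT certified by the union bound.


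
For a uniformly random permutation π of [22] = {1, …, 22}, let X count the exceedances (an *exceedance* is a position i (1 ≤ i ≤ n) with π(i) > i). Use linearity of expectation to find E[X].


Write X = Σ_{i=1}^{22} X_i, where X_i = 1_{π(i) > i}.
For each fixed i, π(i) is uniform over {1, …, 22} (marginal of a uniform permutation), so P[π(i) > i] = (n − i)/n. Summing: Σ_{i=1}^{22} (n − i)/n = (0 + 1 + … + 21)/22 = 22(22 − 1)/(2·22) = (22 − 1)/2.
Hence E[X] = Σ_{i=1}^{22} (22 − i)/22 = 21/2 ≈ 10.50000.

E[X] = 21/2 = 10.50000.


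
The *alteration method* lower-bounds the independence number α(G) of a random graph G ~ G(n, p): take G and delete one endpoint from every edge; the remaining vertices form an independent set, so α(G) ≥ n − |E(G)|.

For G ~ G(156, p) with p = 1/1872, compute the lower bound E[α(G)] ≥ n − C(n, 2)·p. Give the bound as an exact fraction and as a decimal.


E[|E(G)|] = C(156, 2)·p = 12090 · (1/1872) = 155/24.
E[α(G)] ≥ n − E[|E(G)|] = 156 − 155/24 = 3589/24.
Numerically: ≈ 149.541667.
(This is only a lower bound; the true E[α(G)] may be larger.)

E[α(G)] ≥ 3589/24 ≈ 149.541667.


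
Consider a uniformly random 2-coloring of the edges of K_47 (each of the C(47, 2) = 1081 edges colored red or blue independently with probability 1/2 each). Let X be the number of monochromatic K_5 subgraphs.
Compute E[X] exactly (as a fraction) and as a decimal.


Let X = Σ_S X_S over the C(47, 5) = 1533939 subsets S of size 5, where X_S = 1 if the K_5 on S is monochromatic.
For a fixed S, the K_5 on S has C(5, 2) = 10 edges. P[all 10 edges red] = (1/2)^10, and likewise for blue, so P[monochromatic] = 2·(1/2)^10 = 2^{1 − 10} = 1/512.
By linearity: E[X] = C(47, 5) · 2^{1 − 10} = 1533939 · 1/512 = 1533939/512.
Numerically: E[X] ≈ 2995.97461.

E[X] = C(47,5)·2^(1−C(5,2)) = 1533939/512 ≈ 2995.97461.


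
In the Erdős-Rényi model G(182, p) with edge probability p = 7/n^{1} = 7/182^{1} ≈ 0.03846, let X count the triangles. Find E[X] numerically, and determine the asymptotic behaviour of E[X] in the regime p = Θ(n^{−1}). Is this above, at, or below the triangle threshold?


Number of potential triangles: C(182, 3) = 988260.
Each occurs with probability p³ ≈ (0.03846)³ ≈ 5.689577e-05.
By linearity: E[X] = C(182, 3)·p³ ≈ 988260 · 5.689577e-05 ≈ 56.2278.
Here α = 1, so p = 7/n is exactly at the triangle threshold p ~ 1/n. Asymptotically E[X] → c³/6 = 7³/6 = 343/6 ≈ 57.1667, a bounded constant. In this regime the triangle count is asymptotically Poisson(c³/6).

E[X] ≈ 56.2278; in regime p = Θ(1/n^{1}) E[X] stays bounded (at the triangle threshold p ~ 1/n).
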